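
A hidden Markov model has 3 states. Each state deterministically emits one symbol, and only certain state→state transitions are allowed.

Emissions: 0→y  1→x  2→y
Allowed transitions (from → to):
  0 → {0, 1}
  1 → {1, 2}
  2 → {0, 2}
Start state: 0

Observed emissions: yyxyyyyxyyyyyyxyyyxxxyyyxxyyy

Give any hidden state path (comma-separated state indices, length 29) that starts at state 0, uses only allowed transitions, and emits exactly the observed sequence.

  [0] y  {0,2}  => 0  start
  [1] y  {0,2}  => 0  0->0 ok
  [2] x  {1}  => 1  0->1 ok
  [3] y  {0,2}  => 2  1->2 ok
  [4] y  {0,2}  => 2  2->2 ok
  [5] y  {0,2}  => 0  2->0 ok
  [6] y  {0,2}  => 0  0->0 ok
  [7] x  {1}  => 1  0->1 ok
  [8] y  {0,2}  => 2  1->2 ok
  [9] y  {0,2}  => 2  2->2 ok
  [10] y  {0,2}  => 2  2->2 ok
  [11] y  {0,2}  => 2  2->2 ok
  [12] y  {0,2}  => 2  2->2 ok
  [13] y  {0,2}  => 0  2->0 ok
  [14] x  {1}  => 1  0->1 ok
  [15] y  {0,2}  => 2  1->2 ok
  [16] y  {0,2}  => 0  2->0 ok
  [17] y  {0,2}  => 0  0->0 ok
  [18] x  {1}  => 1  0->1 ok
  [19] x  {1}  => 1  1->1 ok
  [20] x  {1}  => 1  1->1 ok
  [21] y  {0,2}  => 2  1->2 ok
  [22] y  {0,2}  => 2  2->2 ok
  [23] y  {0,2}  => 0  2->0 ok
  [24] x  {1}  => 1  0->1 ok
  [25] x  {1}  => 1  1->1 ok
  [26] y  {0,2}  => 2  1->2 ok
  [27] y  {0,2}  => 2  2->2 ok
  [28] y  {0,2}  => 0  2->0 ok

0,0,1,2,2,0,0,1,2,2,2,2,2,0,1,2,0,0,1,1,1,2,2,0,1,1,2,2,0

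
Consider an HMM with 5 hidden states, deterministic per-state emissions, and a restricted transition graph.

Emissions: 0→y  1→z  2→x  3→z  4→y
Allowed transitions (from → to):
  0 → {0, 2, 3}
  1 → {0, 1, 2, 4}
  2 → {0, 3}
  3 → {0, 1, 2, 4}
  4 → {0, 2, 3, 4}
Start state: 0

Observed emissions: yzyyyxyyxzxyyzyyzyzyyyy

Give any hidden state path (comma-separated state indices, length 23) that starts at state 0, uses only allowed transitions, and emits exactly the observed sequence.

0,3,0,0,0,2,0,0,2,3,2,0,0,3,0,0,3,4,3,4,4,4,0

  0: obs=y cand={0,4} pick 0 [start]
  1: obs=z cand={1,3} pick 3 [0->3 ok]
  2: obs=y cand={0,4} pick 0 [3->0 ok]
  3: obs=y cand={0,4} pick 0 [0->0 ok]
  4: obs=y cand={0,4} pick 0 [0->0 ok]
  5: obs=x cand={2} pick 2 [0->2 ok]
  6: obs=y cand={0,4} pick 0 [2->0 ok]
  7: obs=y cand={0,4} pick 0 [0->0 ok]
  8: obs=x cand={2} pick 2 [0->2 ok]
  9: obs=z cand={1,3} pick 3 [2->3 ok]
  10: obs=x cand={2} pick 2 [3->2 ok]
  11: obs=y cand={0,4} pick 0 [2->0 ok]
  12: obs=y cand={0,4} pick 0 [0->0 ok]
  13: obs=z cand={1,3} pick 3 [0->3 ok]
  14: obs=y cand={0,4} pick 0 [3->0 ok]
  15: obs=y cand={0,4} pick 0 [0->0 ok]
  16: obs=z cand={1,3} pick 3 [0->3 ok]
  17: obs=y cand={0,4} pick 4 [3->4 ok]
  18: obs=z cand={1,3} pick 3 [4->3 ok]
  19: obs=y cand={0,4} pick 4 [3->4 ok]
  20: obs=y cand={0,4} pick 4 [4->4 ok]
  21: obs=y cand={0,4} pick 4 [4->4 ok]
  22: obs=y cand={0,4} pick 0 [4->0 ok]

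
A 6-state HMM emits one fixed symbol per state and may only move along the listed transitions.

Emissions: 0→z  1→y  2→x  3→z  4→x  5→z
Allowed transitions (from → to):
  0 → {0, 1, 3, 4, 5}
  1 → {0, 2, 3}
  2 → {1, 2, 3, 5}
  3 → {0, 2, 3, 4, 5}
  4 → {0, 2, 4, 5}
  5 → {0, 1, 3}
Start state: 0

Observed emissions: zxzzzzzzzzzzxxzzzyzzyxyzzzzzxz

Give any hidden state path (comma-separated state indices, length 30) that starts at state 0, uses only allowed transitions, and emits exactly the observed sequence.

  [0] z  {0,3,5}  => 0  start
  [1] x  {2,4}  => 4  0->4 ok
  [2] z  {0,3,5}  => 5  4->5 ok
  [3] z  {0,3,5}  => 0  5->0 ok
  [4] z  {0,3,5}  => 5  0->5 ok
  [5] z  {0,3,5}  => 0  5->0 ok
  [6] z  {0,3,5}  => 0  0->0 ok
  [7] z  {0,3,5}  => 3  0->3 ok
  [8] z  {0,3,5}  => 5  3->5 ok
  [9] z  {0,3,5}  => 3  5->3 ok
  [10] z  {0,3,5}  => 5  3->5 ok
  [11] z  {0,3,5}  => 3  5->3 ok
  [12] x  {2,4}  => 2  3->2 ok
  [13] x  {2,4}  => 2  2->2 ok
  [14] z  {0,3,5}  => 5  2->5 ok
  [15] z  {0,3,5}  => 3  5->3 ok
  [16] z  {0,3,5}  => 5  3->5 ok
  [17] y  {1}  => 1  5->1 ok
  [18] z  {0,3,5}  => 3  1->3 ok
  [19] z  {0,3,5}  => 5  3->5 ok
  [20] y  {1}  => 1  5->1 ok
  [21] x  {2,4}  => 2  1->2 ok
  [22] y  {1}  => 1  2->1 ok
  [23] z  {0,3,5}  => 0  1->0 ok
  [24] z  {0,3,5}  => 3  0->3 ok
  [25] z  {0,3,5}  => 0  3->0 ok
  [26] z  {0,3,5}  => 3  0->3 ok
  [27] z  {0,3,5}  => 0  3->0 ok
  [28] x  {2,4}  => 4  0->4 ok
  [29] z  {0,3,5}  => 5  4->5 ok

0,4,5,0,5,0,0,3,5,3,5,3,2,2,5,3,5,1,3,5,1,2,1,0,3,0,3,0,4,5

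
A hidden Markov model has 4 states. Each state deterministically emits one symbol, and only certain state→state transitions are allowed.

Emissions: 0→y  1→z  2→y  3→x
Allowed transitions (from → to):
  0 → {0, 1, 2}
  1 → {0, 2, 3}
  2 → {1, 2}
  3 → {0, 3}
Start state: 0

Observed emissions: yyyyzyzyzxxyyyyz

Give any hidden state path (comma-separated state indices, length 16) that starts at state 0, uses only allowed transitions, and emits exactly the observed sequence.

0,0,2,2,1,0,1,2,1,3,3,0,0,0,0,1

  [0] y  {0,2}  => 0  start
  [1] y  {0,2}  => 0  0->0 ok
  [2] y  {0,2}  => 2  0->2 ok
  [3] y  {0,2}  => 2  2->2 ok
  [4] z  {1}  => 1  2->1 ok
  [5] y  {0,2}  => 0  1->0 ok
  [6] z  {1}  => 1  0->1 ok
  [7] y  {0,2}  => 2  1->2 ok
  [8] z  {1}  => 1  2->1 ok
  [9] x  {3}  => 3  1->3 ok
  [10] x  {3}  => 3  3->3 ok
  [11] y  {0,2}  => 0  3->0 ok
  [12] y  {0,2}  => 0  0->0 ok
  [13] y  {0,2}  => 0  0->0 ok
  [14] y  {0,2}  => 0  0->0 ok
  [15] z  {1}  => 1  0->1 ok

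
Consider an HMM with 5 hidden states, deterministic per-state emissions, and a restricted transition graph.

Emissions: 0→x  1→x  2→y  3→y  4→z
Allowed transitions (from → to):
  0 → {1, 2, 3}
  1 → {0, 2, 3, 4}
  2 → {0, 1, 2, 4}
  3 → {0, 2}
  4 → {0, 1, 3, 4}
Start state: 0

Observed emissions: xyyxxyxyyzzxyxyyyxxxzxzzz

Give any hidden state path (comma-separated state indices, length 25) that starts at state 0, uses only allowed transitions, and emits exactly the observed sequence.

  pos 0: x in {0,1}, choose 0; start
  pos 1: y in {2,3}, choose 3; 0->3 ok
  pos 2: y in {2,3}, choose 2; 3->2 ok
  pos 3: x in {0,1}, choose 1; 2->1 ok
  pos 4: x in {0,1}, choose 0; 1->0 ok
  pos 5: y in {2,3}, choose 2; 0->2 ok
  pos 6: x in {0,1}, choose 0; 2->0 ok
  pos 7: y in {2,3}, choose 3; 0->3 ok
  pos 8: y in {2,3}, choose 2; 3->2 ok
  pos 9: z in {4}, choose 4; 2->4 ok
  pos 10: z in {4}, choose 4; 4->4 ok
  pos 11: x in {0,1}, choose 1; 4->1 ok
  pos 12: y in {2,3}, choose 2; 1->2 ok
  pos 13: x in {0,1}, choose 1; 2->1 ok
  pos 14: y in {2,3}, choose 3; 1->3 ok
  pos 15: y in {2,3}, choose 2; 3->2 ok
  pos 16: y in {2,3}, choose 2; 2->2 ok
  pos 17: x in {0,1}, choose 1; 2->1 ok
  pos 18: x in {0,1}, choose 0; 1->0 ok
  pos 19: x in {0,1}, choose 1; 0->1 ok
  pos 20: z in {4}, choose 4; 1->4 ok
  pos 21: x in {0,1}, choose 1; 4->1 ok
  pos 22: z in {4}, choose 4; 1->4 ok
  pos 23: z in {4}, choose 4; 4->4 ok
  pos 24: z in {4}, choose 4; 4->4 ok

0,3,2,1,0,2,0,3,2,4,4,1,2,1,3,2,2,1,0,1,4,1,4,4,4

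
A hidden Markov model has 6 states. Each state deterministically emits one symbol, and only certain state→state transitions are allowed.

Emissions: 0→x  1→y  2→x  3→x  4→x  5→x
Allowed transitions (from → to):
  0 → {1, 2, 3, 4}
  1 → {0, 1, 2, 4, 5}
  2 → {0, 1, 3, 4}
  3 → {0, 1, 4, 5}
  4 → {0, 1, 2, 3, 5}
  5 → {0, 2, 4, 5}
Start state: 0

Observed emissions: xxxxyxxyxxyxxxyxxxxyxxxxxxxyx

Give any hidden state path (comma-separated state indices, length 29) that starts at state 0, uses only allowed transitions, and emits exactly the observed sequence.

  pos 0: x in {0,2,3,4,5}, choose 0; start
  pos 1: x in {0,2,3,4,5}, choose 2; 0->2 ok
  pos 2: x in {0,2,3,4,5}, choose 0; 2->0 ok
  pos 3: x in {0,2,3,4,5}, choose 3; 0->3 ok
  pos 4: y in {1}, choose 1; 3->1 ok
  pos 5: x in {0,2,3,4,5}, choose 2; 1->2 ok
  pos 6: x in {0,2,3,4,5}, choose 0; 2->0 ok
  pos 7: y in {1}, choose 1; 0->1 ok
  pos 8: x in {0,2,3,4,5}, choose 2; 1->2 ok
  pos 9: x in {0,2,3,4,5}, choose 0; 2->0 ok
  pos 10: y in {1}, choose 1; 0->1 ok
  pos 11: x in {0,2,3,4,5}, choose 0; 1->0 ok
  pos 12: x in {0,2,3,4,5}, choose 4; 0->4 ok
  pos 13: x in {0,2,3,4,5}, choose 2; 4->2 ok
  pos 14: y in {1}, choose 1; 2->1 ok
  pos 15: x in {0,2,3,4,5}, choose 4; 1->4 ok
  pos 16: x in {0,2,3,4,5}, choose 0; 4->0 ok
  pos 17: x in {0,2,3,4,5}, choose 2; 0->2 ok
  pos 18: x in {0,2,3,4,5}, choose 3; 2->3 ok
  pos 19: y in {1}, choose 1; 3->1 ok
  pos 20: x in {0,2,3,4,5}, choose 4; 1->4 ok
  pos 21: x in {0,2,3,4,5}, choose 3; 4->3 ok
  pos 22: x in {0,2,3,4,5}, choose 5; 3->5 ok
  pos 23: x in {0,2,3,4,5}, choose 4; 5->4 ok
  pos 24: x in {0,2,3,4,5}, choose 5; 4->5 ok
  pos 25: x in {0,2,3,4,5}, choose 0; 5->0 ok
  pos 26: x in {0,2,3,4,5}, choose 4; 0->4 ok
  pos 27: y in {1}, choose 1; 4->1 ok
  pos 28: x in {0,2,3,4,5}, choose 5; 1->5 ok

0,2,0,3,1,2,0,1,2,0,1,0,4,2,1,4,0,2,3,1,4,3,5,4,5,0,4,1,5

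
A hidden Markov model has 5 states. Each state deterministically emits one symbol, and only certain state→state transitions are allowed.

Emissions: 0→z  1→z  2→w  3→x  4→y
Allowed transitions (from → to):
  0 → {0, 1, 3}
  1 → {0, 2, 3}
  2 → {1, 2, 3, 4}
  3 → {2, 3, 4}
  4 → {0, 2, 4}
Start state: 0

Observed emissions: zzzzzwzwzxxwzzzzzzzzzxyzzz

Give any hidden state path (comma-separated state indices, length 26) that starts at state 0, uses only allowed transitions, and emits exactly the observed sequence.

0,0,1,0,1,2,1,2,1,3,3,2,1,0,0,1,0,0,0,1,0,3,4,0,0,0

  t0 'z' -> {0,1}, take 0 (start)
  t1 'z' -> {0,1}, take 0 (0->0 ok)
  t2 'z' -> {0,1}, take 1 (0->1 ok)
  t3 'z' -> {0,1}, take 0 (1->0 ok)
  t4 'z' -> {0,1}, take 1 (0->1 ok)
  t5 'w' -> {2}, take 2 (1->2 ok)
  t6 'z' -> {0,1}, take 1 (2->1 ok)
  t7 'w' -> {2}, take 2 (1->2 ok)
  t8 'z' -> {0,1}, take 1 (2->1 ok)
  t9 'x' -> {3}, take 3 (1->3 ok)
  t10 'x' -> {3}, take 3 (3->3 ok)
  t11 'w' -> {2}, take 2 (3->2 ok)
  t12 'z' -> {0,1}, take 1 (2->1 ok)
  t13 'z' -> {0,1}, take 0 (1->0 ok)
  t14 'z' -> {0,1}, take 0 (0->0 ok)
  t15 'z' -> {0,1}, take 1 (0->1 ok)
  t16 'z' -> {0,1}, take 0 (1->0 ok)
  t17 'z' -> {0,1}, take 0 (0->0 ok)
  t18 'z' -> {0,1}, take 0 (0->0 ok)
  t19 'z' -> {0,1}, take 1 (0->1 ok)
  t20 'z' -> {0,1}, take 0 (1->0 ok)
  t21 'x' -> {3}, take 3 (0->3 ok)
  t22 'y' -> {4}, take 4 (3->4 ok)
  t23 'z' -> {0,1}, take 0 (4->0 ok)
  t24 'z' -> {0,1}, take 0 (0->0 ok)
  t25 'z' -> {0,1}, take 0 (0->0 ok)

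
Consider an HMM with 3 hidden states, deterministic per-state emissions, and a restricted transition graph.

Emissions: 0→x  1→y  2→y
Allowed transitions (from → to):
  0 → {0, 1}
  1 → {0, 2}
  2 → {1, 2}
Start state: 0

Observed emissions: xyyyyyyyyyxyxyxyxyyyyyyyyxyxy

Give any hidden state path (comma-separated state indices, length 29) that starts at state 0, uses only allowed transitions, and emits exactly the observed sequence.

  [0] x  {0}  => 0  start
  [1] y  {1,2}  => 1  0->1 ok
  [2] y  {1,2}  => 2  1->2 ok
  [3] y  {1,2}  => 2  2->2 ok
  [4] y  {1,2}  => 1  2->1 ok
  [5] y  {1,2}  => 2  1->2 ok
  [6] y  {1,2}  => 2  2->2 ok
  [7] y  {1,2}  => 1  2->1 ok
  [8] y  {1,2}  => 2  1->2 ok
  [9] y  {1,2}  => 1  2->1 ok
  [10] x  {0}  => 0  1->0 ok
  [11] y  {1,2}  => 1  0->1 ok
  [12] x  {0}  => 0  1->0 ok
  [13] y  {1,2}  => 1  0->1 ok
  [14] x  {0}  => 0  1->0 ok
  [15] y  {1,2}  => 1  0->1 ok
  [16] x  {0}  => 0  1->0 ok
  [17] y  {1,2}  => 1  0->1 ok
  [18] y  {1,2}  => 2  1->2 ok
  [19] y  {1,2}  => 2  2->2 ok
  [20] y  {1,2}  => 2  2->2 ok
  [21] y  {1,2}  => 1  2->1 ok
  [22] y  {1,2}  => 2  1->2 ok
  [23] y  {1,2}  => 2  2->2 ok
  [24] y  {1,2}  => 1  2->1 ok
  [25] x  {0}  => 0  1->0 ok
  [26] y  {1,2}  => 1  0->1 ok
  [27] x  {0}  => 0  1->0 ok
  [28] y  {1,2}  => 1  0->1 ok

0,1,2,2,1,2,2,1,2,1,0,1,0,1,0,1,0,1,2,2,2,1,2,2,1,0,1,0,1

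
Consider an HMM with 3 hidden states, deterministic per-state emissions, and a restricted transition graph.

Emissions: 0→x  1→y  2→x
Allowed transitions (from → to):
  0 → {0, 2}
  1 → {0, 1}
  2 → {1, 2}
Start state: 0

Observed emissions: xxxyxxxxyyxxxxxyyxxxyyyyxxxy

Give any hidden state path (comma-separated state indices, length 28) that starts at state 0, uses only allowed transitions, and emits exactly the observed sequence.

  t0 'x' -> {0,2}, take 0 (start)
  t1 'x' -> {0,2}, take 2 (0->2 ok)
  t2 'x' -> {0,2}, take 2 (2->2 ok)
  t3 'y' -> {1}, take 1 (2->1 ok)
  t4 'x' -> {0,2}, take 0 (1->0 ok)
  t5 'x' -> {0,2}, take 0 (0->0 ok)
  t6 'x' -> {0,2}, take 0 (0->0 ok)
  t7 'x' -> {0,2}, take 2 (0->2 ok)
  t8 'y' -> {1}, take 1 (2->1 ok)
  t9 'y' -> {1}, take 1 (1->1 ok)
  t10 'x' -> {0,2}, take 0 (1->0 ok)
  t11 'x' -> {0,2}, take 0 (0->0 ok)
  t12 'x' -> {0,2}, take 0 (0->0 ok)
  t13 'x' -> {0,2}, take 2 (0->2 ok)
  t14 'x' -> {0,2}, take 2 (2->2 ok)
  t15 'y' -> {1}, take 1 (2->1 ok)
  t16 'y' -> {1}, take 1 (1->1 ok)
  t17 'x' -> {0,2}, take 0 (1->0 ok)
  t18 'x' -> {0,2}, take 0 (0->0 ok)
  t19 'x' -> {0,2}, take 2 (0->2 ok)
  t20 'y' -> {1}, take 1 (2->1 ok)
  t21 'y' -> {1}, take 1 (1->1 ok)
  t22 'y' -> {1}, take 1 (1->1 ok)
  t23 'y' -> {1}, take 1 (1->1 ok)
  t24 'x' -> {0,2}, take 0 (1->0 ok)
  t25 'x' -> {0,2}, take 0 (0->0 ok)
  t26 'x' -> {0,2}, take 2 (0->2 ok)
  t27 'y' -> {1}, take 1 (2->1 ok)

0,2,2,1,0,0,0,2,1,1,0,0,0,2,2,1,1,0,0,2,1,1,1,1,0,0,2,1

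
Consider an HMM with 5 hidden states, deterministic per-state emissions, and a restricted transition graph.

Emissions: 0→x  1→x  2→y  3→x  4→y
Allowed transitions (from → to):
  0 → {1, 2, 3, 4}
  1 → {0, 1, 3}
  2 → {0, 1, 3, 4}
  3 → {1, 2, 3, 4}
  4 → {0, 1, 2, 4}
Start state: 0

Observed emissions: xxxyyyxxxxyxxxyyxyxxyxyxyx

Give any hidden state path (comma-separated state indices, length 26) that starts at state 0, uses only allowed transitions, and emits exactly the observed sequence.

  [0] x  {0,1,3}  => 0  start
  [1] x  {0,1,3}  => 3  0->3 ok
  [2] x  {0,1,3}  => 3  3->3 ok
  [3] y  {2,4}  => 4  3->4 ok
  [4] y  {2,4}  => 4  4->4 ok
  [5] y  {2,4}  => 2  4->2 ok
  [6] x  {0,1,3}  => 3  2->3 ok
  [7] x  {0,1,3}  => 1  3->1 ok
  [8] x  {0,1,3}  => 1  1->1 ok
  [9] x  {0,1,3}  => 3  1->3 ok
  [10] y  {2,4}  => 2  3->2 ok
  [11] x  {0,1,3}  => 3  2->3 ok
  [12] x  {0,1,3}  => 1  3->1 ok
  [13] x  {0,1,3}  => 3  1->3 ok
  [14] y  {2,4}  => 4  3->4 ok
  [15] y  {2,4}  => 2  4->2 ok
  [16] x  {0,1,3}  => 0  2->0 ok
  [17] y  {2,4}  => 2  0->2 ok
  [18] x  {0,1,3}  => 3  2->3 ok
  [19] x  {0,1,3}  => 3  3->3 ok
  [20] y  {2,4}  => 2  3->2 ok
  [21] x  {0,1,3}  => 3  2->3 ok
  [22] y  {2,4}  => 4  3->4 ok
  [23] x  {0,1,3}  => 0  4->0 ok
  [24] y  {2,4}  => 4  0->4 ok
  [25] x  {0,1,3}  => 1  4->1 ok

0,3,3,4,4,2,3,1,1,3,2,3,1,3,4,2,0,2,3,3,2,3,4,0,4,1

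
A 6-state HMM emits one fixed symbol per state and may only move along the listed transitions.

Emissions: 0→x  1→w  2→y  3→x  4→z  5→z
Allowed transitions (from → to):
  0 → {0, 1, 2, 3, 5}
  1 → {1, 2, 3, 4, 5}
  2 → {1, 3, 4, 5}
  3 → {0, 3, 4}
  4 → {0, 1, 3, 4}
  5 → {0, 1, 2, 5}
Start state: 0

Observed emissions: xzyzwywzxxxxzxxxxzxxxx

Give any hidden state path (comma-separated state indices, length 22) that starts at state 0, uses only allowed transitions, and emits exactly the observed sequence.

  0: obs=x cand={0,3} pick 0 [start]
  1: obs=z cand={4,5} pick 5 [0->5 ok]
  2: obs=y cand={2} pick 2 [5->2 ok]
  3: obs=z cand={4,5} pick 5 [2->5 ok]
  4: obs=w cand={1} pick 1 [5->1 ok]
  5: obs=y cand={2} pick 2 [1->2 ok]
  6: obs=w cand={1} pick 1 [2->1 ok]
  7: obs=z cand={4,5} pick 4 [1->4 ok]
  8: obs=x cand={0,3} pick 3 [4->3 ok]
  9: obs=x cand={0,3} pick 0 [3->0 ok]
  10: obs=x cand={0,3} pick 0 [0->0 ok]
  11: obs=x cand={0,3} pick 3 [0->3 ok]
  12: obs=z cand={4,5} pick 4 [3->4 ok]
  13: obs=x cand={0,3} pick 0 [4->0 ok]
  14: obs=x cand={0,3} pick 3 [0->3 ok]
  15: obs=x cand={0,3} pick 3 [3->3 ok]
  16: obs=x cand={0,3} pick 0 [3->0 ok]
  17: obs=z cand={4,5} pick 5 [0->5 ok]
  18: obs=x cand={0,3} pick 0 [5->0 ok]
  19: obs=x cand={0,3} pick 3 [0->3 ok]
  20: obs=x cand={0,3} pick 0 [3->0 ok]
  21: obs=x cand={0,3} pick 0 [0->0 ok]

0,5,2,5,1,2,1,4,3,0,0,3,4,0,3,3,0,5,0,3,0,0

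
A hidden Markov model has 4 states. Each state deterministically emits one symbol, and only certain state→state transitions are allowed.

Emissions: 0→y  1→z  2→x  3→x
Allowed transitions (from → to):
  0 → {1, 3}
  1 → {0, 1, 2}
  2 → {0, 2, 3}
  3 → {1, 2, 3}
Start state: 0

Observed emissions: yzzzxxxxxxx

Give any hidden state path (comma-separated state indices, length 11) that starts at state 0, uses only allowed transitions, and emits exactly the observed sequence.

0,1,1,1,2,2,3,2,2,3,3

  pos 0: y in {0}, choose 0; start
  pos 1: z in {1}, choose 1; 0->1 ok
  pos 2: z in {1}, choose 1; 1->1 ok
  pos 3: z in {1}, choose 1; 1->1 ok
  pos 4: x in {2,3}, choose 2; 1->2 ok
  pos 5: x in {2,3}, choose 2; 2->2 ok
  pos 6: x in {2,3}, choose 3; 2->3 ok
  pos 7: x in {2,3}, choose 2; 3->2 ok
  pos 8: x in {2,3}, choose 2; 2->2 ok
  pos 9: x in {2,3}, choose 3; 2->3 ok
  pos 10: x in {2,3}, choose 3; 3->3 ok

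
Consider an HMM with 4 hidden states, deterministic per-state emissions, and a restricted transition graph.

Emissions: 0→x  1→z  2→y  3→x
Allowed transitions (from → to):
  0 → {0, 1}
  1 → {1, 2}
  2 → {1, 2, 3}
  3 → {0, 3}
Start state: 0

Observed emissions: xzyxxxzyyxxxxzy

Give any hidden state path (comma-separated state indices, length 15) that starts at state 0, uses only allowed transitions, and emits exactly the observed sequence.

0,1,2,3,3,0,1,2,2,3,3,3,0,1,2

  pos 0: x in {0,3}, choose 0; start
  pos 1: z in {1}, choose 1; 0->1 ok
  pos 2: y in {2}, choose 2; 1->2 ok
  pos 3: x in {0,3}, choose 3; 2->3 ok
  pos 4: x in {0,3}, choose 3; 3->3 ok
  pos 5: x in {0,3}, choose 0; 3->0 ok
  pos 6: z in {1}, choose 1; 0->1 ok
  pos 7: y in {2}, choose 2; 1->2 ok
  pos 8: y in {2}, choose 2; 2->2 ok
  pos 9: x in {0,3}, choose 3; 2->3 ok
  pos 10: x in {0,3}, choose 3; 3->3 ok
  pos 11: x in {0,3}, choose 3; 3->3 ok
  pos 12: x in {0,3}, choose 0; 3->0 ok
  pos 13: z in {1}, choose 1; 0->1 ok
  pos 14: y in {2}, choose 2; 1->2 ok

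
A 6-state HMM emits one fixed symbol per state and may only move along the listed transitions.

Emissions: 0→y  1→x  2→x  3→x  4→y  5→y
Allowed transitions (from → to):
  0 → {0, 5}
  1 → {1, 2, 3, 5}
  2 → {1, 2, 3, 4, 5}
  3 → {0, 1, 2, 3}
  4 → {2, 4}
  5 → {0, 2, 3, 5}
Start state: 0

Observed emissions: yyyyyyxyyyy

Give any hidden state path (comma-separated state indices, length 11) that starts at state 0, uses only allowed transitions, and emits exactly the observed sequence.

0,0,0,5,5,5,2,5,0,0,5

  0: obs=y cand={0,4,5} pick 0 [start]
  1: obs=y cand={0,4,5} pick 0 [0->0 ok]
  2: obs=y cand={0,4,5} pick 0 [0->0 ok]
  3: obs=y cand={0,4,5} pick 5 [0->5 ok]
  4: obs=y cand={0,4,5} pick 5 [5->5 ok]
  5: obs=y cand={0,4,5} pick 5 [5->5 ok]
  6: obs=x cand={1,2,3} pick 2 [5->2 ok]
  7: obs=y cand={0,4,5} pick 5 [2->5 ok]
  8: obs=y cand={0,4,5} pick 0 [5->0 ok]
  9: obs=y cand={0,4,5} pick 0 [0->0 ok]
  10: obs=y cand={0,4,5} pick 5 [0->5 ok]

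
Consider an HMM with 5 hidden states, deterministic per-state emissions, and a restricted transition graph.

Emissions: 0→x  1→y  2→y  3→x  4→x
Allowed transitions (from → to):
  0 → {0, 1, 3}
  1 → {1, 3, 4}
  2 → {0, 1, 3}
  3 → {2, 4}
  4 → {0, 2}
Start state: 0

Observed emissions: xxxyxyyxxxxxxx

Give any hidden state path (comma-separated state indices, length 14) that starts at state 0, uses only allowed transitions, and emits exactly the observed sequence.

0,0,3,2,3,2,1,3,4,0,0,0,3,4

  pos 0: x in {0,3,4}, choose 0; start
  pos 1: x in {0,3,4}, choose 0; 0->0 ok
  pos 2: x in {0,3,4}, choose 3; 0->3 ok
  pos 3: y in {1,2}, choose 2; 3->2 ok
  pos 4: x in {0,3,4}, choose 3; 2->3 ok
  pos 5: y in {1,2}, choose 2; 3->2 ok
  pos 6: y in {1,2}, choose 1; 2->1 ok
  pos 7: x in {0,3,4}, choose 3; 1->3 ok
  pos 8: x in {0,3,4}, choose 4; 3->4 ok
  pos 9: x in {0,3,4}, choose 0; 4->0 ok
  pos 10: x in {0,3,4}, choose 0; 0->0 ok
  pos 11: x in {0,3,4}, choose 0; 0->0 ok
  pos 12: x in {0,3,4}, choose 3; 0->3 ok
  pos 13: x in {0,3,4}, choose 4; 3->4 ok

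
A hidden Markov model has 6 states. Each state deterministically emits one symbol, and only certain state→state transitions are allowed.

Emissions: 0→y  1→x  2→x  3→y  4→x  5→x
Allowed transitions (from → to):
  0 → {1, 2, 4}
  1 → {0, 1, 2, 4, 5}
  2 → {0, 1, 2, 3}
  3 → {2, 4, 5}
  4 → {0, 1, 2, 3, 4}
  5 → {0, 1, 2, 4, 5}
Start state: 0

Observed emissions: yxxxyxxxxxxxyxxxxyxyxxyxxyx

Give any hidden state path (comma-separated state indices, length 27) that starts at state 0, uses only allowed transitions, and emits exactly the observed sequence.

0,2,1,2,3,5,1,5,1,5,1,2,0,4,1,5,1,0,2,3,2,2,0,2,2,0,2

  0: obs=y cand={0,3} pick 0 [start]
  1: obs=x cand={1,2,4,5} pick 2 [0->2 ok]
  2: obs=x cand={1,2,4,5} pick 1 [2->1 ok]
  3: obs=x cand={1,2,4,5} pick 2 [1->2 ok]
  4: obs=y cand={0,3} pick 3 [2->3 ok]
  5: obs=x cand={1,2,4,5} pick 5 [3->5 ok]
  6: obs=x cand={1,2,4,5} pick 1 [5->1 ok]
  7: obs=x cand={1,2,4,5} pick 5 [1->5 ok]
  8: obs=x cand={1,2,4,5} pick 1 [5->1 ok]
  9: obs=x cand={1,2,4,5} pick 5 [1->5 ok]
  10: obs=x cand={1,2,4,5} pick 1 [5->1 ok]
  11: obs=x cand={1,2,4,5} pick 2 [1->2 ok]
  12: obs=y cand={0,3} pick 0 [2->0 ok]
  13: obs=x cand={1,2,4,5} pick 4 [0->4 ok]
  14: obs=x cand={1,2,4,5} pick 1 [4->1 ok]
  15: obs=x cand={1,2,4,5} pick 5 [1->5 ok]
  16: obs=x cand={1,2,4,5} pick 1 [5->1 ok]
  17: obs=y cand={0,3} pick 0 [1->0 ok]
  18: obs=x cand={1,2,4,5} pick 2 [0->2 ok]
  19: obs=y cand={0,3} pick 3 [2->3 ok]
  20: obs=x cand={1,2,4,5} pick 2 [3->2 ok]
  21: obs=x cand={1,2,4,5} pick 2 [2->2 ok]
  22: obs=y cand={0,3} pick 0 [2->0 ok]
  23: obs=x cand={1,2,4,5} pick 2 [0->2 ok]
  24: obs=x cand={1,2,4,5} pick 2 [2->2 ok]
  25: obs=y cand={0,3} pick 0 [2->0 ok]
  26: obs=x cand={1,2,4,5} pick 2 [0->2 ok]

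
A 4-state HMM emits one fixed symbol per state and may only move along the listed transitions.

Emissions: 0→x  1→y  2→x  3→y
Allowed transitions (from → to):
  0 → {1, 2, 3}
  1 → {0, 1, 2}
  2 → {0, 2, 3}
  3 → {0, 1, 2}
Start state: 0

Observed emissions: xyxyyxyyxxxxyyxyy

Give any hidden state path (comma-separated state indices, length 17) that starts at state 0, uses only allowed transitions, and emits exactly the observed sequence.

  pos 0: x in {0,2}, choose 0; start
  pos 1: y in {1,3}, choose 3; 0->3 ok
  pos 2: x in {0,2}, choose 2; 3->2 ok
  pos 3: y in {1,3}, choose 3; 2->3 ok
  pos 4: y in {1,3}, choose 1; 3->1 ok
  pos 5: x in {0,2}, choose 0; 1->0 ok
  pos 6: y in {1,3}, choose 3; 0->3 ok
  pos 7: y in {1,3}, choose 1; 3->1 ok
  pos 8: x in {0,2}, choose 2; 1->2 ok
  pos 9: x in {0,2}, choose 2; 2->2 ok
  pos 10: x in {0,2}, choose 2; 2->2 ok
  pos 11: x in {0,2}, choose 2; 2->2 ok
  pos 12: y in {1,3}, choose 3; 2->3 ok
  pos 13: y in {1,3}, choose 1; 3->1 ok
  pos 14: x in {0,2}, choose 0; 1->0 ok
  pos 15: y in {1,3}, choose 3; 0->3 ok
  pos 16: y in {1,3}, choose 1; 3->1 ok

0,3,2,3,1,0,3,1,2,2,2,2,3,1,0,3,1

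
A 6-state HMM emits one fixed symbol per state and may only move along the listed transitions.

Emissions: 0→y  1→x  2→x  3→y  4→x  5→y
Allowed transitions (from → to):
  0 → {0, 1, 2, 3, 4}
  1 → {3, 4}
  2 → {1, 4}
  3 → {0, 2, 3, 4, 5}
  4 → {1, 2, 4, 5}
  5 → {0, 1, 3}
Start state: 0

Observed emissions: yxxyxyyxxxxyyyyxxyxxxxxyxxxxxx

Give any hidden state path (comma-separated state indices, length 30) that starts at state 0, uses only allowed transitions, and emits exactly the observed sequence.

0,2,1,3,4,5,3,4,4,2,4,5,3,3,3,4,1,3,2,4,1,4,1,3,4,2,1,4,2,4

  pos 0: y in {0,3,5}, choose 0; start
  pos 1: x in {1,2,4}, choose 2; 0->2 ok
  pos 2: x in {1,2,4}, choose 1; 2->1 ok
  pos 3: y in {0,3,5}, choose 3; 1->3 ok
  pos 4: x in {1,2,4}, choose 4; 3->4 ok
  pos 5: y in {0,3,5}, choose 5; 4->5 ok
  pos 6: y in {0,3,5}, choose 3; 5->3 ok
  pos 7: x in {1,2,4}, choose 4; 3->4 ok
  pos 8: x in {1,2,4}, choose 4; 4->4 ok
  pos 9: x in {1,2,4}, choose 2; 4->2 ok
  pos 10: x in {1,2,4}, choose 4; 2->4 ok
  pos 11: y in {0,3,5}, choose 5; 4->5 ok
  pos 12: y in {0,3,5}, choose 3; 5->3 ok
  pos 13: y in {0,3,5}, choose 3; 3->3 ok
  pos 14: y in {0,3,5}, choose 3; 3->3 ok
  pos 15: x in {1,2,4}, choose 4; 3->4 ok
  pos 16: x in {1,2,4}, choose 1; 4->1 ok
  pos 17: y in {0,3,5}, choose 3; 1->3 ok
  pos 18: x in {1,2,4}, choose 2; 3->2 ok
  pos 19: x in {1,2,4}, choose 4; 2->4 ok
  pos 20: x in {1,2,4}, choose 1; 4->1 ok
  pos 21: x in {1,2,4}, choose 4; 1->4 ok
  pos 22: x in {1,2,4}, choose 1; 4->1 ok
  pos 23: y in {0,3,5}, choose 3; 1->3 ok
  pos 24: x in {1,2,4}, choose 4; 3->4 ok
  pos 25: x in {1,2,4}, choose 2; 4->2 ok
  pos 26: x in {1,2,4}, choose 1; 2->1 ok
  pos 27: x in {1,2,4}, choose 4; 1->4 ok
  pos 28: x in {1,2,4}, choose 2; 4->2 ok
  pos 29: x in {1,2,4}, choose 4; 2->4 ok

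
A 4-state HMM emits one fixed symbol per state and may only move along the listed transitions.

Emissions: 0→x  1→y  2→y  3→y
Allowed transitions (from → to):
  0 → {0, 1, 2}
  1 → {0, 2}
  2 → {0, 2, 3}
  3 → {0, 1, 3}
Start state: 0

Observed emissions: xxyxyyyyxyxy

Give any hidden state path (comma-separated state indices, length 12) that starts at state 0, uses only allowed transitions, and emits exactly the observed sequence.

  t0 'x' -> {0}, take 0 (start)
  t1 'x' -> {0}, take 0 (0->0 ok)
  t2 'y' -> {1,2,3}, take 1 (0->1 ok)
  t3 'x' -> {0}, take 0 (1->0 ok)
  t4 'y' -> {1,2,3}, take 1 (0->1 ok)
  t5 'y' -> {1,2,3}, take 2 (1->2 ok)
  t6 'y' -> {1,2,3}, take 3 (2->3 ok)
  t7 'y' -> {1,2,3}, take 3 (3->3 ok)
  t8 'x' -> {0}, take 0 (3->0 ok)
  t9 'y' -> {1,2,3}, take 1 (0->1 ok)
  t10 'x' -> {0}, take 0 (1->0 ok)
  t11 'y' -> {1,2,3}, take 1 (0->1 ok)

0,0,1,0,1,2,3,3,0,1,0,1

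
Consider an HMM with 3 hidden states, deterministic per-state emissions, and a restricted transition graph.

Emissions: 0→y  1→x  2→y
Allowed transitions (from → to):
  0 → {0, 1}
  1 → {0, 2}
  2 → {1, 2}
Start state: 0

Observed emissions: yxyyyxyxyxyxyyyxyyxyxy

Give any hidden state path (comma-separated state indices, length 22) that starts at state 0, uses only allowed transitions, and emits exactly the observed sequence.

  0: obs=y cand={0,2} pick 0 [start]
  1: obs=x cand={1} pick 1 [0->1 ok]
  2: obs=y cand={0,2} pick 0 [1->0 ok]
  3: obs=y cand={0,2} pick 0 [0->0 ok]
  4: obs=y cand={0,2} pick 0 [0->0 ok]
  5: obs=x cand={1} pick 1 [0->1 ok]
  6: obs=y cand={0,2} pick 2 [1->2 ok]
  7: obs=x cand={1} pick 1 [2->1 ok]
  8: obs=y cand={0,2} pick 2 [1->2 ok]
  9: obs=x cand={1} pick 1 [2->1 ok]
  10: obs=y cand={0,2} pick 2 [1->2 ok]
  11: obs=x cand={1} pick 1 [2->1 ok]
  12: obs=y cand={0,2} pick 0 [1->0 ok]
  13: obs=y cand={0,2} pick 0 [0->0 ok]
  14: obs=y cand={0,2} pick 0 [0->0 ok]
  15: obs=x cand={1} pick 1 [0->1 ok]
  16: obs=y cand={0,2} pick 0 [1->0 ok]
  17: obs=y cand={0,2} pick 0 [0->0 ok]
  18: obs=x cand={1} pick 1 [0->1 ok]
  19: obs=y cand={0,2} pick 2 [1->2 ok]
  20: obs=x cand={1} pick 1 [2->1 ok]
  21: obs=y cand={0,2} pick 2 [1->2 ok]

0,1,0,0,0,1,2,1,2,1,2,1,0,0,0,1,0,0,1,2,1,2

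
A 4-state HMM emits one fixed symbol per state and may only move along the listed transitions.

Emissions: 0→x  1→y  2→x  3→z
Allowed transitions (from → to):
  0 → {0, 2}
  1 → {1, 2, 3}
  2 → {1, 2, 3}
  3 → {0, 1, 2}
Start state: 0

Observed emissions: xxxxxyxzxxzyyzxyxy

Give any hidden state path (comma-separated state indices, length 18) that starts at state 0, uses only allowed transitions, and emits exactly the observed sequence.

0,0,0,0,2,1,2,3,0,2,3,1,1,3,2,1,2,1

  0: obs=x cand={0,2} pick 0 [start]
  1: obs=x cand={0,2} pick 0 [0->0 ok]
  2: obs=x cand={0,2} pick 0 [0->0 ok]
  3: obs=x cand={0,2} pick 0 [0->0 ok]
  4: obs=x cand={0,2} pick 2 [0->2 ok]
  5: obs=y cand={1} pick 1 [2->1 ok]
  6: obs=x cand={0,2} pick 2 [1->2 ok]
  7: obs=z cand={3} pick 3 [2->3 ok]
  8: obs=x cand={0,2} pick 0 [3->0 ok]
  9: obs=x cand={0,2} pick 2 [0->2 ok]
  10: obs=z cand={3} pick 3 [2->3 ok]
  11: obs=y cand={1} pick 1 [3->1 ok]
  12: obs=y cand={1} pick 1 [1->1 ok]
  13: obs=z cand={3} pick 3 [1->3 ok]
  14: obs=x cand={0,2} pick 2 [3->2 ok]
  15: obs=y cand={1} pick 1 [2->1 ok]
  16: obs=x cand={0,2} pick 2 [1->2 ok]
  17: obs=y cand={1} pick 1 [2->1 ok]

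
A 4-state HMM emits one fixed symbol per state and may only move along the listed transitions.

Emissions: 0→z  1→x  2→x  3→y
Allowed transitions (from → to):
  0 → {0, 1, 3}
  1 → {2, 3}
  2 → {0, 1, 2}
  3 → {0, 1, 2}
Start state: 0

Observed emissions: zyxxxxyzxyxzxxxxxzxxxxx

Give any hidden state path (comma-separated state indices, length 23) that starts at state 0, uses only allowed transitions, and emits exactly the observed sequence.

  t0 'z' -> {0}, take 0 (start)
  t1 'y' -> {3}, take 3 (0->3 ok)
  t2 'x' -> {1,2}, take 2 (3->2 ok)
  t3 'x' -> {1,2}, take 1 (2->1 ok)
  t4 'x' -> {1,2}, take 2 (1->2 ok)
  t5 'x' -> {1,2}, take 1 (2->1 ok)
  t6 'y' -> {3}, take 3 (1->3 ok)
  t7 'z' -> {0}, take 0 (3->0 ok)
  t8 'x' -> {1,2}, take 1 (0->1 ok)
  t9 'y' -> {3}, take 3 (1->3 ok)
  t10 'x' -> {1,2}, take 2 (3->2 ok)
  t11 'z' -> {0}, take 0 (2->0 ok)
  t12 'x' -> {1,2}, take 1 (0->1 ok)
  t13 'x' -> {1,2}, take 2 (1->2 ok)
  t14 'x' -> {1,2}, take 1 (2->1 ok)
  t15 'x' -> {1,2}, take 2 (1->2 ok)
  t16 'x' -> {1,2}, take 2 (2->2 ok)
  t17 'z' -> {0}, take 0 (2->0 ok)
  t18 'x' -> {1,2}, take 1 (0->1 ok)
  t19 'x' -> {1,2}, take 2 (1->2 ok)
  t20 'x' -> {1,2}, take 2 (2->2 ok)
  t21 'x' -> {1,2}, take 1 (2->1 ok)
  t22 'x' -> {1,2}, take 2 (1->2 ok)

0,3,2,1,2,1,3,0,1,3,2,0,1,2,1,2,2,0,1,2,2,1,2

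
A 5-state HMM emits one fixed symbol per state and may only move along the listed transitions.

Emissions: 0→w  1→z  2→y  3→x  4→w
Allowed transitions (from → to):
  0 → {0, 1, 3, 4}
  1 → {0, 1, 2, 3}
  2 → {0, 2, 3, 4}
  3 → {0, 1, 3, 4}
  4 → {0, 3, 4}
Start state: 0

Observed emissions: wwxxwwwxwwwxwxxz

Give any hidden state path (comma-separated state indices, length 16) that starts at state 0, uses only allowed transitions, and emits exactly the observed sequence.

0,4,3,3,4,0,4,3,4,0,4,3,4,3,3,1

  pos 0: w in {0,4}, choose 0; start
  pos 1: w in {0,4}, choose 4; 0->4 ok
  pos 2: x in {3}, choose 3; 4->3 ok
  pos 3: x in {3}, choose 3; 3->3 ok
  pos 4: w in {0,4}, choose 4; 3->4 ok
  pos 5: w in {0,4}, choose 0; 4->0 ok
  pos 6: w in {0,4}, choose 4; 0->4 ok
  pos 7: x in {3}, choose 3; 4->3 ok
  pos 8: w in {0,4}, choose 4; 3->4 ok
  pos 9: w in {0,4}, choose 0; 4->0 ok
  pos 10: w in {0,4}, choose 4; 0->4 ok
  pos 11: x in {3}, choose 3; 4->3 ok
  pos 12: w in {0,4}, choose 4; 3->4 ok
  pos 13: x in {3}, choose 3; 4->3 ok
  pos 14: x in {3}, choose 3; 3->3 ok
  pos 15: z in {1}, choose 1; 3->1 ok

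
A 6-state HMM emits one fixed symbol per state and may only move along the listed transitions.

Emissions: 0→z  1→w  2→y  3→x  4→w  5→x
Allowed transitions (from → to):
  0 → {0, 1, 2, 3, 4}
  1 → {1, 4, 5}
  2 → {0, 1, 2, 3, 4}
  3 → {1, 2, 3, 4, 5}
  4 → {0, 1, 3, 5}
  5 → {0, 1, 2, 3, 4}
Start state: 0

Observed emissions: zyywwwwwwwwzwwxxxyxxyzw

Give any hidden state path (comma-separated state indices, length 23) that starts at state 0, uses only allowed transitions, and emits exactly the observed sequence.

  0: obs=z cand={0} pick 0 [start]
  1: obs=y cand={2} pick 2 [0->2 ok]
  2: obs=y cand={2} pick 2 [2->2 ok]
  3: obs=w cand={1,4} pick 1 [2->1 ok]
  4: obs=w cand={1,4} pick 4 [1->4 ok]
  5: obs=w cand={1,4} pick 1 [4->1 ok]
  6: obs=w cand={1,4} pick 1 [1->1 ok]
  7: obs=w cand={1,4} pick 4 [1->4 ok]
  8: obs=w cand={1,4} pick 1 [4->1 ok]
  9: obs=w cand={1,4} pick 1 [1->1 ok]
  10: obs=w cand={1,4} pick 4 [1->4 ok]
  11: obs=z cand={0} pick 0 [4->0 ok]
  12: obs=w cand={1,4} pick 1 [0->1 ok]
  13: obs=w cand={1,4} pick 1 [1->1 ok]
  14: obs=x cand={3,5} pick 5 [1->5 ok]
  15: obs=x cand={3,5} pick 3 [5->3 ok]
  16: obs=x cand={3,5} pick 5 [3->5 ok]
  17: obs=y cand={2} pick 2 [5->2 ok]
  18: obs=x cand={3,5} pick 3 [2->3 ok]
  19: obs=x cand={3,5} pick 5 [3->5 ok]
  20: obs=y cand={2} pick 2 [5->2 ok]
  21: obs=z cand={0} pick 0 [2->0 ok]
  22: obs=w cand={1,4} pick 4 [0->4 ok]

0,2,2,1,4,1,1,4,1,1,4,0,1,1,5,3,5,2,3,5,2,0,4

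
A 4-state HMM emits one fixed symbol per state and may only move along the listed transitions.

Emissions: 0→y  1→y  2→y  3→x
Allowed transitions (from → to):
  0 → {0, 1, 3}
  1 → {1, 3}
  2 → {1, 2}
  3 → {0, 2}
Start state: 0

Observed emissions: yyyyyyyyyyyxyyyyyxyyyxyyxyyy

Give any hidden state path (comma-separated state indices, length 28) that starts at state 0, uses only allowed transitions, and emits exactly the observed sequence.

  t0 'y' -> {0,1,2}, take 0 (start)
  t1 'y' -> {0,1,2}, take 0 (0->0 ok)
  t2 'y' -> {0,1,2}, take 0 (0->0 ok)
  t3 'y' -> {0,1,2}, take 0 (0->0 ok)
  t4 'y' -> {0,1,2}, take 1 (0->1 ok)
  t5 'y' -> {0,1,2}, take 1 (1->1 ok)
  t6 'y' -> {0,1,2}, take 1 (1->1 ok)
  t7 'y' -> {0,1,2}, take 1 (1->1 ok)
  t8 'y' -> {0,1,2}, take 1 (1->1 ok)
  t9 'y' -> {0,1,2}, take 1 (1->1 ok)
  t10 'y' -> {0,1,2}, take 1 (1->1 ok)
  t11 'x' -> {3}, take 3 (1->3 ok)
  t12 'y' -> {0,1,2}, take 2 (3->2 ok)
  t13 'y' -> {0,1,2}, take 1 (2->1 ok)
  t14 'y' -> {0,1,2}, take 1 (1->1 ok)
  t15 'y' -> {0,1,2}, take 1 (1->1 ok)
  t16 'y' -> {0,1,2}, take 1 (1->1 ok)
  t17 'x' -> {3}, take 3 (1->3 ok)
  t18 'y' -> {0,1,2}, take 2 (3->2 ok)
  t19 'y' -> {0,1,2}, take 2 (2->2 ok)
  t20 'y' -> {0,1,2}, take 1 (2->1 ok)
  t21 'x' -> {3}, take 3 (1->3 ok)
  t22 'y' -> {0,1,2}, take 2 (3->2 ok)
  t23 'y' -> {0,1,2}, take 1 (2->1 ok)
  t24 'x' -> {3}, take 3 (1->3 ok)
  t25 'y' -> {0,1,2}, take 2 (3->2 ok)
  t26 'y' -> {0,1,2}, take 2 (2->2 ok)
  t27 'y' -> {0,1,2}, take 1 (2->1 ok)

0,0,0,0,1,1,1,1,1,1,1,3,2,1,1,1,1,3,2,2,1,3,2,1,3,2,2,1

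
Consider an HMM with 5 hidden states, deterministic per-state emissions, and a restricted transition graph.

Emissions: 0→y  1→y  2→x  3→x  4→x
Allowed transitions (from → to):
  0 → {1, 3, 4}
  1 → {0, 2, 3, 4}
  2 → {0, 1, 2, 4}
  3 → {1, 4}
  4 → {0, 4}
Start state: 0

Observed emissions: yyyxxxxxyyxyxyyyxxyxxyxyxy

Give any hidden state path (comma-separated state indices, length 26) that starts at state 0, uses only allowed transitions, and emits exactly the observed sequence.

0,1,0,3,4,4,4,4,0,1,4,0,4,0,1,0,3,4,0,3,4,0,3,1,2,1

  0: obs=y cand={0,1} pick 0 [start]
  1: obs=y cand={0,1} pick 1 [0->1 ok]
  2: obs=y cand={0,1} pick 0 [1->0 ok]
  3: obs=x cand={2,3,4} pick 3 [0->3 ok]
  4: obs=x cand={2,3,4} pick 4 [3->4 ok]
  5: obs=x cand={2,3,4} pick 4 [4->4 ok]
  6: obs=x cand={2,3,4} pick 4 [4->4 ok]
  7: obs=x cand={2,3,4} pick 4 [4->4 ok]
  8: obs=y cand={0,1} pick 0 [4->0 ok]
  9: obs=y cand={0,1} pick 1 [0->1 ok]
  10: obs=x cand={2,3,4} pick 4 [1->4 ok]
  11: obs=y cand={0,1} pick 0 [4->0 ok]
  12: obs=x cand={2,3,4} pick 4 [0->4 ok]
  13: obs=y cand={0,1} pick 0 [4->0 ok]
  14: obs=y cand={0,1} pick 1 [0->1 ok]
  15: obs=y cand={0,1} pick 0 [1->0 ok]
  16: obs=x cand={2,3,4} pick 3 [0->3 ok]
  17: obs=x cand={2,3,4} pick 4 [3->4 ok]
  18: obs=y cand={0,1} pick 0 [4->0 ok]
  19: obs=x cand={2,3,4} pick 3 [0->3 ok]
  20: obs=x cand={2,3,4} pick 4 [3->4 ok]
  21: obs=y cand={0,1} pick 0 [4->0 ok]
  22: obs=x cand={2,3,4} pick 3 [0->3 ok]
  23: obs=y cand={0,1} pick 1 [3->1 ok]
  24: obs=x cand={2,3,4} pick 2 [1->2 ok]
  25: obs=y cand={0,1} pick 1 [2->1 ok]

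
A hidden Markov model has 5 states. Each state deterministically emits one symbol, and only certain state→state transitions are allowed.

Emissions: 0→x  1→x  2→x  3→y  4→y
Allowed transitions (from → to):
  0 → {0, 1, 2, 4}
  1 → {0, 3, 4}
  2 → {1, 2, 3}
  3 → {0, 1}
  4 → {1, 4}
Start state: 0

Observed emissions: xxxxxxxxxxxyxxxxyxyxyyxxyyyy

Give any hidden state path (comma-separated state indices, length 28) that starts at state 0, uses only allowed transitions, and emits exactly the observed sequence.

0,1,0,1,0,0,0,2,2,2,2,3,1,0,2,1,3,1,3,1,4,4,1,0,4,4,4,4

  [0] x  {0,1,2}  => 0  start
  [1] x  {0,1,2}  => 1  0->1 ok
  [2] x  {0,1,2}  => 0  1->0 ok
  [3] x  {0,1,2}  => 1  0->1 ok
  [4] x  {0,1,2}  => 0  1->0 ok
  [5] x  {0,1,2}  => 0  0->0 ok
  [6] x  {0,1,2}  => 0  0->0 ok
  [7] x  {0,1,2}  => 2  0->2 ok
  [8] x  {0,1,2}  => 2  2->2 ok
  [9] x  {0,1,2}  => 2  2->2 ok
  [10] x  {0,1,2}  => 2  2->2 ok
  [11] y  {3,4}  => 3  2->3 ok
  [12] x  {0,1,2}  => 1  3->1 ok
  [13] x  {0,1,2}  => 0  1->0 ok
  [14] x  {0,1,2}  => 2  0->2 ok
  [15] x  {0,1,2}  => 1  2->1 ok
  [16] y  {3,4}  => 3  1->3 ok
  [17] x  {0,1,2}  => 1  3->1 ok
  [18] y  {3,4}  => 3  1->3 ok
  [19] x  {0,1,2}  => 1  3->1 ok
  [20] y  {3,4}  => 4  1->4 ok
  [21] y  {3,4}  => 4  4->4 ok
  [22] x  {0,1,2}  => 1  4->1 ok
  [23] x  {0,1,2}  => 0  1->0 ok
  [24] y  {3,4}  => 4  0->4 ok
  [25] y  {3,4}  => 4  4->4 ok
  [26] y  {3,4}  => 4  4->4 ok
  [27] y  {3,4}  => 4  4->4 ok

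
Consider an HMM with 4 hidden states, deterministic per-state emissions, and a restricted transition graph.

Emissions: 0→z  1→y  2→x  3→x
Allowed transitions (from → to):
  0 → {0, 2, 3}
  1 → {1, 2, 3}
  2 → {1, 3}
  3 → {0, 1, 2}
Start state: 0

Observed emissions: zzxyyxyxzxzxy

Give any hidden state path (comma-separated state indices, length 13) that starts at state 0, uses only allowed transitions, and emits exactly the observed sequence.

0,0,2,1,1,2,1,3,0,3,0,2,1

  pos 0: z in {0}, choose 0; start
  pos 1: z in {0}, choose 0; 0->0 ok
  pos 2: x in {2,3}, choose 2; 0->2 ok
  pos 3: y in {1}, choose 1; 2->1 ok
  pos 4: y in {1}, choose 1; 1->1 ok
  pos 5: x in {2,3}, choose 2; 1->2 ok
  pos 6: y in {1}, choose 1; 2->1 ok
  pos 7: x in {2,3}, choose 3; 1->3 ok
  pos 8: z in {0}, choose 0; 3->0 ok
  pos 9: x in {2,3}, choose 3; 0->3 ok
  pos 10: z in {0}, choose 0; 3->0 ok
  pos 11: x in {2,3}, choose 2; 0->2 ok
  pos 12: y in {1}, choose 1; 2->1 ok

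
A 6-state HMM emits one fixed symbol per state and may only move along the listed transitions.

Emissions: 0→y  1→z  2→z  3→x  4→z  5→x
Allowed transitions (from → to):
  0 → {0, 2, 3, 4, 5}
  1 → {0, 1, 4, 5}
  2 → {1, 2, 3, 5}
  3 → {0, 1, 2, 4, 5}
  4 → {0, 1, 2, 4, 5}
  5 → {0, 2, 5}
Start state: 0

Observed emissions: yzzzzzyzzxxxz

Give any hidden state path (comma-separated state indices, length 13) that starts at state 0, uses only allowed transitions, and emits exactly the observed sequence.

0,4,2,2,2,1,0,2,1,5,5,5,2

  pos 0: y in {0}, choose 0; start
  pos 1: z in {1,2,4}, choose 4; 0->4 ok
  pos 2: z in {1,2,4}, choose 2; 4->2 ok
  pos 3: z in {1,2,4}, choose 2; 2->2 ok
  pos 4: z in {1,2,4}, choose 2; 2->2 ok
  pos 5: z in {1,2,4}, choose 1; 2->1 ok
  pos 6: y in {0}, choose 0; 1->0 ok
  pos 7: z in {1,2,4}, choose 2; 0->2 ok
  pos 8: z in {1,2,4}, choose 1; 2->1 ok
  pos 9: x in {3,5}, choose 5; 1->5 ok
  pos 10: x in {3,5}, choose 5; 5->5 ok
  pos 11: x in {3,5}, choose 5; 5->5 ok
  pos 12: z in {1,2,4}, choose 2; 5->2 ok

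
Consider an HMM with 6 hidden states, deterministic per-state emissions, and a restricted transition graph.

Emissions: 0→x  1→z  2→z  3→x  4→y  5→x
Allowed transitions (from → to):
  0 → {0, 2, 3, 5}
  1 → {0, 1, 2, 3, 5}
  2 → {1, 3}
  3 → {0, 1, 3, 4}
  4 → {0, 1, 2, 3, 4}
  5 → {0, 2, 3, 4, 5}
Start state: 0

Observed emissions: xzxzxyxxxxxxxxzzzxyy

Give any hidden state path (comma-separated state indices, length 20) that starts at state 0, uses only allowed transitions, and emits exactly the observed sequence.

0,2,3,1,3,4,3,3,0,5,0,5,0,5,2,1,2,3,4,4

  pos 0: x in {0,3,5}, choose 0; start
  pos 1: z in {1,2}, choose 2; 0->2 ok
  pos 2: x in {0,3,5}, choose 3; 2->3 ok
  pos 3: z in {1,2}, choose 1; 3->1 ok
  pos 4: x in {0,3,5}, choose 3; 1->3 ok
  pos 5: y in {4}, choose 4; 3->4 ok
  pos 6: x in {0,3,5}, choose 3; 4->3 ok
  pos 7: x in {0,3,5}, choose 3; 3->3 ok
  pos 8: x in {0,3,5}, choose 0; 3->0 ok
  pos 9: x in {0,3,5}, choose 5; 0->5 ok
  pos 10: x in {0,3,5}, choose 0; 5->0 ok
  pos 11: x in {0,3,5}, choose 5; 0->5 ok
  pos 12: x in {0,3,5}, choose 0; 5->0 ok
  pos 13: x in {0,3,5}, choose 5; 0->5 ok
  pos 14: z in {1,2}, choose 2; 5->2 ok
  pos 15: z in {1,2}, choose 1; 2->1 ok
  pos 16: z in {1,2}, choose 2; 1->2 ok
  pos 17: x in {0,3,5}, choose 3; 2->3 ok
  pos 18: y in {4}, choose 4; 3->4 ok
  pos 19: y in {4}, choose 4; 4->4 ok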